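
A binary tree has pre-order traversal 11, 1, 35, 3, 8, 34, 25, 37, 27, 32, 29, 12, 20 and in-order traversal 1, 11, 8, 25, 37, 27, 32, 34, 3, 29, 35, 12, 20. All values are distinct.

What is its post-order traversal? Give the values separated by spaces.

The first element of pre-order is the root; it splits in-order into left and right subtrees.
Root 11: left subtree has 1 node {1}, right has 11 {8, 25, 37, 27, 32, 34, 3, 29, 35, 12, 20}.
  Root 35: left subtree has 8 nodes {8, 25, 37, 27, 32, 34, 3, 29}, right has 2 {12, 20}.
    Root 3: left subtree has 6 nodes {8, 25, 37, 27, 32, 34}, right has 1 {29}.
      Root 8: left subtree has 0 nodes { }, right has 5 {25, 37, 27, 32, 34}.
        Root 34: left subtree has 4 nodes {25, 37, 27, 32}, right has 0 { }.
          Root 25: left subtree has 0 nodes { }, right has 3 {37, 27, 32}.
            Root 37: left subtree has 0 nodes { }, right has 2 {27, 32}.
              Root 27: left subtree has 0 nodes { }, right has 1 {32}.
    Root 12: left subtree has 0 nodes { }, right has 1 {20}.

1 32 27 37 25 34 8 29 3 20 12 35 11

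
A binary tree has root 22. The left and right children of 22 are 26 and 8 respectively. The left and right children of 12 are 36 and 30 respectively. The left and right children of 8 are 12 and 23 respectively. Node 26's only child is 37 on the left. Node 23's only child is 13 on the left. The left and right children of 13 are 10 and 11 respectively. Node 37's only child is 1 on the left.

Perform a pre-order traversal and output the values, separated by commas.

Pre-order visits the node, then its left subtree, then its right subtree.
Visit 22.
At 22: go left to 26.
  Visit 26.
  At 26: go left to 37.
    Visit 37.
    At 37: go left to 1.
      1 is a leaf — visit 1.
    At 37: no right child.
  At 26: no right child.
At 22: go right to 8.
  Visit 8.
  At 8: go left to 12.
    Visit 12.
    At 12: go left to 36.
      36 is a leaf — visit 36.
    At 12: go right to 30.
      30 is a leaf — visit 30.
  At 8: go right to 23.
    Visit 23.
    At 23: go left to 13.
      Visit 13.
      At 13: go left to 10.
        10 is a leaf — visit 10.
      At 13: go right to 11.
        11 is a leaf — visit 11.
    At 23: no right child.

22, 26, 37, 1, 8, 12, 36, 30, 23, 13, 10, 11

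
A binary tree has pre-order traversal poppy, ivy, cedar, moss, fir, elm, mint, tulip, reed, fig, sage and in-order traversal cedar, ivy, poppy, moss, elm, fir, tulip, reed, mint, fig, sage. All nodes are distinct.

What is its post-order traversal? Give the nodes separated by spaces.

The first element of pre-order is the root; it splits in-order into left and right subtrees.
Root poppy: left subtree has 2 nodes {cedar, ivy}, right has 8 {moss, elm, fir, tulip, reed, mint, fig, sage}.
  Root ivy: left subtree has 1 node {cedar}, right has 0 { }.
  Root moss: left subtree has 0 nodes { }, right has 7 {elm, fir, tulip, reed, mint, fig, sage}.
    Root fir: left subtree has 1 node {elm}, right has 5 {tulip, reed, mint, fig, sage}.
      Root mint: left subtree has 2 nodes {tulip, reed}, right has 2 {fig, sage}.
        Root tulip: left subtree has 0 nodes { }, right has 1 {reed}.
        Root fig: left subtree has 0 nodes { }, right has 1 {sage}.

cedar ivy elm reed tulip sage fig mint fir moss poppy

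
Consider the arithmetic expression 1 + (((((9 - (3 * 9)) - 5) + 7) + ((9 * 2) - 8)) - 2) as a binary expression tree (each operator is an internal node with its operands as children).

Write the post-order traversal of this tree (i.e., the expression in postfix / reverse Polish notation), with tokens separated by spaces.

Post-order on an expression tree gives postfix notation: for each operator, emit left operand, right operand, then the operator.

1 9 3 9 * - 5 - 7 + 9 2 * 8 - + 2 - +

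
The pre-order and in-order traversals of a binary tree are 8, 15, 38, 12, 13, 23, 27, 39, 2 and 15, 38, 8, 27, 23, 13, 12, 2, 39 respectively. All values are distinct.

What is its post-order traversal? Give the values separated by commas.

38, 15, 27, 23, 13, 2, 39, 12, 8

The first element of pre-order is the root; it splits in-order into left and right subtrees.
Root 8: left subtree has 2 nodes {15, 38}, right has 6 {27, 23, 13, 12, 2, 39}.
  Root 15: left subtree has 0 nodes { }, right has 1 {38}.
  Root 12: left subtree has 3 nodes {27, 23, 13}, right has 2 {2, 39}.
    Root 13: left subtree has 2 nodes {27, 23}, right has 0 { }.
      Root 23: left subtree has 1 node {27}, right has 0 { }.
    Root 39: left subtree has 1 node {2}, right has 0 { }.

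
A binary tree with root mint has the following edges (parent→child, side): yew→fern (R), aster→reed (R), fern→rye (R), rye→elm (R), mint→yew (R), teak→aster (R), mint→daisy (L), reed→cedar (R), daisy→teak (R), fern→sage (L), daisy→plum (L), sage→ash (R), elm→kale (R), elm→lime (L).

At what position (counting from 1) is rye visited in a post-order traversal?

Post-order visits the left subtree, then the right subtree, then the node.
At mint: go left to daisy.
  At daisy: go left to plum.
    plum is a leaf — visit plum.
  At daisy: go right to teak.
    At teak: no left child.
    At teak: go right to aster.
      At aster: no left child.
      At aster: go right to reed.
        At reed: no left child.
        At reed: go right to cedar.
          cedar is a leaf — visit cedar.
        Visit reed.
      Visit aster.
    Visit teak.
  Visit daisy.
At mint: go right to yew.
  At yew: no left child.
  At yew: go right to fern.
    At fern: go left to sage.
      At sage: no left child.
      At sage: go right to ash.
        ash is a leaf — visit ash.
      Visit sage.
    At fern: go right to rye.
      At rye: no left child.
      At rye: go right to elm.
        At elm: go left to lime.
          lime is a leaf — visit lime.
        At elm: go right to kale.
          kale is a leaf — visit kale.
        Visit elm.
      Visit rye.
    Visit fern.
  Visit yew.
Visit mint.
Full post-order sequence: plum, cedar, reed, aster, teak, daisy, ash, sage, lime, kale, elm, rye, fern, yew, mint.

12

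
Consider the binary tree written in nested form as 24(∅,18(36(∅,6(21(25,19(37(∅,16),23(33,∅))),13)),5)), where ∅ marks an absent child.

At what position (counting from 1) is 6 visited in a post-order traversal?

Post-order visits the left subtree, then the right subtree, then the node.
At 24: no left child.
At 24: go right to 18.
  At 18: go left to 36.
    At 36: no left child.
    At 36: go right to 6.
      At 6: go left to 21.
        At 21: go left to 25.
          25 is a leaf — visit 25.
        At 21: go right to 19.
          At 19: go left to 37.
            At 37: no left child.
            At 37: go right to 16.
              16 is a leaf — visit 16.
            Visit 37.
          At 19: go right to 23.
            At 23: go left to 33.
              33 is a leaf — visit 33.
            At 23: no right child.
            Visit 23.
          Visit 19.
        Visit 21.
      At 6: go right to 13.
        13 is a leaf — visit 13.
      Visit 6.
    Visit 36.
  At 18: go right to 5.
    5 is a leaf — visit 5.
  Visit 18.
Visit 24.
Full post-order sequence: 25, 16, 37, 33, 23, 19, 21, 13, 6, 36, 5, 18, 24.

9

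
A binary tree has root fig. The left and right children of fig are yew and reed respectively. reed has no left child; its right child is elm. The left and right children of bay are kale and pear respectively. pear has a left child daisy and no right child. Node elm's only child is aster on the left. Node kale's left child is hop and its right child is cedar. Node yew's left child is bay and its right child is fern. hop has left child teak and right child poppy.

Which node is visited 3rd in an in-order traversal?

In-order visits the left subtree, then the node, then the right subtree.
At fig: go left to yew.
  At yew: go left to bay.
    At bay: go left to kale.
      At kale: go left to hop.
        At hop: go left to teak.
          teak is a leaf — visit teak.
        Visit hop.
        At hop: go right to poppy.
          poppy is a leaf — visit poppy.
      Visit kale.
      At kale: go right to cedar.
        cedar is a leaf — visit cedar.
    Visit bay.
    At bay: go right to pear.
      At pear: go left to daisy.
        daisy is a leaf — visit daisy.
      Visit pear.
      At pear: no right child.
  Visit yew.
  At yew: go right to fern.
    fern is a leaf — visit fern.
Visit fig.
At fig: go right to reed.
  At reed: no left child.
  Visit reed.
  At reed: go right to elm.
    At elm: go left to aster.
      aster is a leaf — visit aster.
    Visit elm.
    At elm: no right child.
Full in-order sequence: teak, hop, poppy, kale, cedar, bay, daisy, pear, yew, fern, fig, reed, aster, elm.

poppy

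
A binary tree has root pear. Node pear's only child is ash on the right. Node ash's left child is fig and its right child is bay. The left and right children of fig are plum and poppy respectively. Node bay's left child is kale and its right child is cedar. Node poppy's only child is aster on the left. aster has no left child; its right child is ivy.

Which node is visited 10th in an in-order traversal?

cedar

In-order visits the left subtree, then the node, then the right subtree.
At pear: no left child.
Visit pear.
At pear: go right to ash.
  At ash: go left to fig.
    At fig: go left to plum.
      plum is a leaf — visit plum.
    Visit fig.
    At fig: go right to poppy.
      At poppy: go left to aster.
        At aster: no left child.
        Visit aster.
        At aster: go right to ivy.
          ivy is a leaf — visit ivy.
      Visit poppy.
      At poppy: no right child.
  Visit ash.
  At ash: go right to bay.
    At bay: go left to kale.
      kale is a leaf — visit kale.
    Visit bay.
    At bay: go right to cedar.
      cedar is a leaf — visit cedar.
Full in-order sequence: pear, plum, fig, aster, ivy, poppy, ash, kale, bay, cedar.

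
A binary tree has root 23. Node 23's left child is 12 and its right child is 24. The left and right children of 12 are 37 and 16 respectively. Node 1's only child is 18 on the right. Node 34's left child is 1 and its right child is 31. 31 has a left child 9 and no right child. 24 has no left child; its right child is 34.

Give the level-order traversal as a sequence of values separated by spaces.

23 12 24 37 16 34 1 31 18 9

Level-order visits nodes level by level from the root, left to right within each level.
Level 0: 23
Level 1: 12, 24
Level 2: 37, 16, 34
Level 3: 1, 31
Level 4: 18, 9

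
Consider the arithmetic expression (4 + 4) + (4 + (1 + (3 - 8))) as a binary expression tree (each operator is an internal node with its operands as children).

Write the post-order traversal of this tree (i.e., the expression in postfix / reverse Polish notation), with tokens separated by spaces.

Post-order on an expression tree gives postfix notation: for each operator, emit left operand, right operand, then the operator.

4 4 + 4 1 3 8 - + + +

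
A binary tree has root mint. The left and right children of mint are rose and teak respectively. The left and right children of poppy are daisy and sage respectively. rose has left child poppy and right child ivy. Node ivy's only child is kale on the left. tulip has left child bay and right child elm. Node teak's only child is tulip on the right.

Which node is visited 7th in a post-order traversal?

bay

Post-order visits the left subtree, then the right subtree, then the node.
At mint: go left to rose.
  At rose: go left to poppy.
    At poppy: go left to daisy.
      daisy is a leaf — visit daisy.
    At poppy: go right to sage.
      sage is a leaf — visit sage.
    Visit poppy.
  At rose: go right to ivy.
    At ivy: go left to kale.
      kale is a leaf — visit kale.
    At ivy: no right child.
    Visit ivy.
  Visit rose.
At mint: go right to teak.
  At teak: no left child.
  At teak: go right to tulip.
    At tulip: go left to bay.
      bay is a leaf — visit bay.
    At tulip: go right to elm.
      elm is a leaf — visit elm.
    Visit tulip.
  Visit teak.
Visit mint.
Full post-order sequence: daisy, sage, poppy, kale, ivy, rose, bay, elm, tulip, teak, mint.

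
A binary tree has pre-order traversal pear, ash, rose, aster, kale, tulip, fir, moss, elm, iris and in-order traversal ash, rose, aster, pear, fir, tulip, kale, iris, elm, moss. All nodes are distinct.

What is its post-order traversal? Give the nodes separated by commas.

The first element of pre-order is the root; it splits in-order into left and right subtrees.
Root pear: left subtree has 3 nodes {ash, rose, aster}, right has 6 {fir, tulip, kale, iris, elm, moss}.
  Root ash: left subtree has 0 nodes { }, right has 2 {rose, aster}.
    Root rose: left subtree has 0 nodes { }, right has 1 {aster}.
  Root kale: left subtree has 2 nodes {fir, tulip}, right has 3 {iris, elm, moss}.
    Root tulip: left subtree has 1 node {fir}, right has 0 { }.
    Root moss: left subtree has 2 nodes {iris, elm}, right has 0 { }.
      Root elm: left subtree has 1 node {iris}, right has 0 { }.

aster, rose, ash, fir, tulip, iris, elm, moss, kale, pear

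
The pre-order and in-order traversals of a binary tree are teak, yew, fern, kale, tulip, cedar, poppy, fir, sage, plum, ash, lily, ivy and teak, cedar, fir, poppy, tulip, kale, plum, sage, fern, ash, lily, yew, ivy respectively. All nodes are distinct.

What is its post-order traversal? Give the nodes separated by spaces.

The first element of pre-order is the root; it splits in-order into left and right subtrees.
Root teak: left subtree has 0 nodes { }, right has 12 {cedar, fir, poppy, tulip, kale, plum, sage, fern, ash, lily, yew, ivy}.
  Root yew: left subtree has 10 nodes {cedar, fir, poppy, tulip, kale, plum, sage, fern, ash, lily}, right has 1 {ivy}.
    Root fern: left subtree has 7 nodes {cedar, fir, poppy, tulip, kale, plum, sage}, right has 2 {ash, lily}.
      Root kale: left subtree has 4 nodes {cedar, fir, poppy, tulip}, right has 2 {plum, sage}.
        Root tulip: left subtree has 3 nodes {cedar, fir, poppy}, right has 0 { }.
          Root cedar: left subtree has 0 nodes { }, right has 2 {fir, poppy}.
            Root poppy: left subtree has 1 node {fir}, right has 0 { }.
        Root sage: left subtree has 1 node {plum}, right has 0 { }.
      Root ash: left subtree has 0 nodes { }, right has 1 {lily}.

fir poppy cedar tulip plum sage kale lily ash fern ivy yew teak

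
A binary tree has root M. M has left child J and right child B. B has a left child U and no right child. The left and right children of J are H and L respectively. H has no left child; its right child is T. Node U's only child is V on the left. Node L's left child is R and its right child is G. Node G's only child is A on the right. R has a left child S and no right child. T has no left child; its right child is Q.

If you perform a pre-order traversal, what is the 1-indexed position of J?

2

Pre-order visits the node, then its left subtree, then its right subtree.
Visit M.
At M: go left to J.
  Visit J.
  At J: go left to H.
    Visit H.
    At H: no left child.
    At H: go right to T.
      Visit T.
      At T: no left child.
      At T: go right to Q.
        Q is a leaf — visit Q.
  At J: go right to L.
    Visit L.
    At L: go left to R.
      Visit R.
      At R: go left to S.
        S is a leaf — visit S.
      At R: no right child.
    At L: go right to G.
      Visit G.
      At G: no left child.
      At G: go right to A.
        A is a leaf — visit A.
At M: go right to B.
  Visit B.
  At B: go left to U.
    Visit U.
    At U: go left to V.
      V is a leaf — visit V.
    At U: no right child.
  At B: no right child.
Full pre-order sequence: M, J, H, T, Q, L, R, S, G, A, B, U, V.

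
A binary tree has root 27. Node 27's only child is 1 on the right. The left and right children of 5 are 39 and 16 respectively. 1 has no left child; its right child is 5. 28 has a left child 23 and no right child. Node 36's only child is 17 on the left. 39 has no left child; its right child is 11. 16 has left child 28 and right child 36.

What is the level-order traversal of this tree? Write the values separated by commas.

Level-order visits nodes level by level from the root, left to right within each level.
Level 0: 27
Level 1: 1
Level 2: 5
Level 3: 39, 16
Level 4: 11, 28, 36
Level 5: 23, 17

27, 1, 5, 39, 16, 11, 28, 36, 23, 17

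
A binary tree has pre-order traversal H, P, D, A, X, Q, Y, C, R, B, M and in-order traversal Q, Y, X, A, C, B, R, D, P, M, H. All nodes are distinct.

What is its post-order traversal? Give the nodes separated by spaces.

Y Q X B R C A D M P H

The first element of pre-order is the root; it splits in-order into left and right subtrees.
Root H: left subtree has 10 nodes {Q, Y, X, A, C, B, R, D, P, M}, right has 0 { }.
  Root P: left subtree has 8 nodes {Q, Y, X, A, C, B, R, D}, right has 1 {M}.
    Root D: left subtree has 7 nodes {Q, Y, X, A, C, B, R}, right has 0 { }.
      Root A: left subtree has 3 nodes {Q, Y, X}, right has 3 {C, B, R}.
        Root X: left subtree has 2 nodes {Q, Y}, right has 0 { }.
          Root Q: left subtree has 0 nodes { }, right has 1 {Y}.
        Root C: left subtree has 0 nodes { }, right has 2 {B, R}.
          Root R: left subtree has 1 node {B}, right has 0 { }.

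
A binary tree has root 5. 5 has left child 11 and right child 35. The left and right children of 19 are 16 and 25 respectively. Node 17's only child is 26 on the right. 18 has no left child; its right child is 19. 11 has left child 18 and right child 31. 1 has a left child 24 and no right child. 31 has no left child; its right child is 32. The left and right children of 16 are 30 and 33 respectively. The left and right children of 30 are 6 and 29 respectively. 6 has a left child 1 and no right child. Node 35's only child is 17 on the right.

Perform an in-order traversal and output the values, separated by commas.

In-order visits the left subtree, then the node, then the right subtree.
At 5: go left to 11.
  At 11: go left to 18.
    At 18: no left child.
    Visit 18.
    At 18: go right to 19.
      At 19: go left to 16.
        At 16: go left to 30.
          At 30: go left to 6.
            At 6: go left to 1.
              At 1: go left to 24.
                24 is a leaf — visit 24.
              Visit 1.
              At 1: no right child.
            Visit 6.
            At 6: no right child.
          Visit 30.
          At 30: go right to 29.
            29 is a leaf — visit 29.
        Visit 16.
        At 16: go right to 33.
          33 is a leaf — visit 33.
      Visit 19.
      At 19: go right to 25.
        25 is a leaf — visit 25.
  Visit 11.
  At 11: go right to 31.
    At 31: no left child.
    Visit 31.
    At 31: go right to 32.
      32 is a leaf — visit 32.
Visit 5.
At 5: go right to 35.
  At 35: no left child.
  Visit 35.
  At 35: go right to 17.
    At 17: no left child.
    Visit 17.
    At 17: go right to 26.
      26 is a leaf — visit 26.

18, 24, 1, 6, 30, 29, 16, 33, 19, 25, 11, 31, 32, 5, 35, 17, 26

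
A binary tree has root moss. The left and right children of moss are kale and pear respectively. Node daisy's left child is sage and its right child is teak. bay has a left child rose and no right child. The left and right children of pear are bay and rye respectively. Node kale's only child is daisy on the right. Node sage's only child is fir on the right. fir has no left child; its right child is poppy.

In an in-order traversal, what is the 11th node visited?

rye

In-order visits the left subtree, then the node, then the right subtree.
At moss: go left to kale.
  At kale: no left child.
  Visit kale.
  At kale: go right to daisy.
    At daisy: go left to sage.
      At sage: no left child.
      Visit sage.
      At sage: go right to fir.
        At fir: no left child.
        Visit fir.
        At fir: go right to poppy.
          poppy is a leaf — visit poppy.
    Visit daisy.
    At daisy: go right to teak.
      teak is a leaf — visit teak.
Visit moss.
At moss: go right to pear.
  At pear: go left to bay.
    At bay: go left to rose.
      rose is a leaf — visit rose.
    Visit bay.
    At bay: no right child.
  Visit pear.
  At pear: go right to rye.
    rye is a leaf — visit rye.
Full in-order sequence: kale, sage, fir, poppy, daisy, teak, moss, rose, bay, pear, rye.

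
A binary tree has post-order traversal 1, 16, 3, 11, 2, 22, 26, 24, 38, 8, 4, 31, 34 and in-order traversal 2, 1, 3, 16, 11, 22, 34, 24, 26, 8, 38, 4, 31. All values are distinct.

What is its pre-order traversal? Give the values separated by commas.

The last element of post-order is the root; it splits in-order into left and right subtrees.
Root 34: left subtree has 6 nodes {2, 1, 3, 16, 11, 22}, right has 6 {24, 26, 8, 38, 4, 31}.
  Root 22: left subtree has 5 nodes {2, 1, 3, 16, 11}, right has 0 { }.
    Root 2: left subtree has 0 nodes { }, right has 4 {1, 3, 16, 11}.
      Root 11: left subtree has 3 nodes {1, 3, 16}, right has 0 { }.
        Root 3: left subtree has 1 node {1}, right has 1 {16}.
  Root 31: left subtree has 5 nodes {24, 26, 8, 38, 4}, right has 0 { }.
    Root 4: left subtree has 4 nodes {24, 26, 8, 38}, right has 0 { }.
      Root 8: left subtree has 2 nodes {24, 26}, right has 1 {38}.
        Root 24: left subtree has 0 nodes { }, right has 1 {26}.

34, 22, 2, 11, 3, 1, 16, 31, 4, 8, 24, 26, 38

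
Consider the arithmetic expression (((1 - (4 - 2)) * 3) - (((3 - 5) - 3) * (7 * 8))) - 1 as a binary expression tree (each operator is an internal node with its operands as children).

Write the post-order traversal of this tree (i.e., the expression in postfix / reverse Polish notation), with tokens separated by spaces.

1 4 2 - - 3 * 3 5 - 3 - 7 8 * * - 1 -

Post-order on an expression tree gives postfix notation: for each operator, emit left operand, right operand, then the operator.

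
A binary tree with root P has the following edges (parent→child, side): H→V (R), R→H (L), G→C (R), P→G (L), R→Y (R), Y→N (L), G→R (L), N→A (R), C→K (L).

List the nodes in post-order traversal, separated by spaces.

V H A N Y R K C G P

Post-order visits the left subtree, then the right subtree, then the node.
At P: go left to G.
  At G: go left to R.
    At R: go left to H.
      At H: no left child.
      At H: go right to V.
        V is a leaf — visit V.
      Visit H.
    At R: go right to Y.
      At Y: go left to N.
        At N: no left child.
        At N: go right to A.
          A is a leaf — visit A.
        Visit N.
      At Y: no right child.
      Visit Y.
    Visit R.
  At G: go right to C.
    At C: go left to K.
      K is a leaf — visit K.
    At C: no right child.
    Visit C.
  Visit G.
At P: no right child.
Visit P.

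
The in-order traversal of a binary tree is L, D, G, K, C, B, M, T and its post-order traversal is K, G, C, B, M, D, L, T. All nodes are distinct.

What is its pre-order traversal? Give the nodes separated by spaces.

The last element of post-order is the root; it splits in-order into left and right subtrees.
Root T: left subtree has 7 nodes {L, D, G, K, C, B, M}, right has 0 { }.
  Root L: left subtree has 0 nodes { }, right has 6 {D, G, K, C, B, M}.
    Root D: left subtree has 0 nodes { }, right has 5 {G, K, C, B, M}.
      Root M: left subtree has 4 nodes {G, K, C, B}, right has 0 { }.
        Root B: left subtree has 3 nodes {G, K, C}, right has 0 { }.
          Root C: left subtree has 2 nodes {G, K}, right has 0 { }.
            Root G: left subtree has 0 nodes { }, right has 1 {K}.

T L D M B C G K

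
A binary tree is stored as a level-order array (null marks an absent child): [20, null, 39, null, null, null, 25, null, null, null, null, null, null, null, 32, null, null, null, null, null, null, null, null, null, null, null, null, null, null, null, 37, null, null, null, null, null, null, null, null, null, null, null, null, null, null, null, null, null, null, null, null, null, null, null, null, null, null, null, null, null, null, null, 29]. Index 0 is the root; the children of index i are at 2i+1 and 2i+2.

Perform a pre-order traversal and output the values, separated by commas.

20, 39, 25, 32, 37, 29

Pre-order visits the node, then its left subtree, then its right subtree.
Visit 20.
At 20: no left child.
At 20: go right to 39.
  Visit 39.
  At 39: no left child.
  At 39: go right to 25.
    Visit 25.
    At 25: no left child.
    At 25: go right to 32.
      Visit 32.
      At 32: no left child.
      At 32: go right to 37.
        Visit 37.
        At 37: no left child.
        At 37: go right to 29.
          29 is a leaf — visit 29.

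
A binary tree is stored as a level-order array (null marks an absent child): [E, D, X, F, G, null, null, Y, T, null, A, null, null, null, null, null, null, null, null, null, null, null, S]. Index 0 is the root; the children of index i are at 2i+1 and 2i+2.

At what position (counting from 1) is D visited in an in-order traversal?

4

In-order visits the left subtree, then the node, then the right subtree.
At E: go left to D.
  At D: go left to F.
    At F: go left to Y.
      Y is a leaf — visit Y.
    Visit F.
    At F: go right to T.
      T is a leaf — visit T.
  Visit D.
  At D: go right to G.
    At G: no left child.
    Visit G.
    At G: go right to A.
      At A: no left child.
      Visit A.
      At A: go right to S.
        S is a leaf — visit S.
Visit E.
At E: go right to X.
  X is a leaf — visit X.
Full in-order sequence: Y, F, T, D, G, A, S, E, X.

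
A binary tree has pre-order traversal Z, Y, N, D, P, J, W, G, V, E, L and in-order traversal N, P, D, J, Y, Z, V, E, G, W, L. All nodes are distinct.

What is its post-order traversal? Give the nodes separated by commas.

The first element of pre-order is the root; it splits in-order into left and right subtrees.
Root Z: left subtree has 5 nodes {N, P, D, J, Y}, right has 5 {V, E, G, W, L}.
  Root Y: left subtree has 4 nodes {N, P, D, J}, right has 0 { }.
    Root N: left subtree has 0 nodes { }, right has 3 {P, D, J}.
      Root D: left subtree has 1 node {P}, right has 1 {J}.
  Root W: left subtree has 3 nodes {V, E, G}, right has 1 {L}.
    Root G: left subtree has 2 nodes {V, E}, right has 0 { }.
      Root V: left subtree has 0 nodes { }, right has 1 {E}.

P, J, D, N, Y, E, V, G, L, W, Z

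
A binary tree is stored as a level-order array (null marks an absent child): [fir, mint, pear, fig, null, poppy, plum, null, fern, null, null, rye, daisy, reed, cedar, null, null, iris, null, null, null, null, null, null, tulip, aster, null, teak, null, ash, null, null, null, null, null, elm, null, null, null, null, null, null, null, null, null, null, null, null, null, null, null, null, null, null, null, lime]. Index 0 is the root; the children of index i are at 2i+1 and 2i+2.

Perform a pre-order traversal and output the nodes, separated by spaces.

fir mint fig fern iris elm pear poppy rye tulip daisy aster plum reed teak lime cedar ash

Pre-order visits the node, then its left subtree, then its right subtree.
Visit fir.
At fir: go left to mint.
  Visit mint.
  At mint: go left to fig.
    Visit fig.
    At fig: no left child.
    At fig: go right to fern.
      Visit fern.
      At fern: go left to iris.
        Visit iris.
        At iris: go left to elm.
          elm is a leaf — visit elm.
        At iris: no right child.
      At fern: no right child.
  At mint: no right child.
At fir: go right to pear.
  Visit pear.
  At pear: go left to poppy.
    Visit poppy.
    At poppy: go left to rye.
      Visit rye.
      At rye: no left child.
      At rye: go right to tulip.
        tulip is a leaf — visit tulip.
    At poppy: go right to daisy.
      Visit daisy.
      At daisy: go left to aster.
        aster is a leaf — visit aster.
      At daisy: no right child.
  At pear: go right to plum.
    Visit plum.
    At plum: go left to reed.
      Visit reed.
      At reed: go left to teak.
        Visit teak.
        At teak: go left to lime.
          lime is a leaf — visit lime.
        At teak: no right child.
      At reed: no right child.
    At plum: go right to cedar.
      Visit cedar.
      At cedar: go left to ash.
        ash is a leaf — visit ash.
      At cedar: no right child.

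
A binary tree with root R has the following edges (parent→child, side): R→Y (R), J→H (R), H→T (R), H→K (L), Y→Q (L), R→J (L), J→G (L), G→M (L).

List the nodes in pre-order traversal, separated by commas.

R, J, G, M, H, K, T, Y, Q

Pre-order visits the node, then its left subtree, then its right subtree.
Visit R.
At R: go left to J.
  Visit J.
  At J: go left to G.
    Visit G.
    At G: go left to M.
      M is a leaf — visit M.
    At G: no right child.
  At J: go right to H.
    Visit H.
    At H: go left to K.
      K is a leaf — visit K.
    At H: go right to T.
      T is a leaf — visit T.
At R: go right to Y.
  Visit Y.
  At Y: go left to Q.
    Q is a leaf — visit Q.
  At Y: no right child.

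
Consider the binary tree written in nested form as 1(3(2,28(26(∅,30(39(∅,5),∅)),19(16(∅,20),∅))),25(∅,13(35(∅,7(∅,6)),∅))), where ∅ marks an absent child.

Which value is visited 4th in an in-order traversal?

39

In-order visits the left subtree, then the node, then the right subtree.
At 1: go left to 3.
  At 3: go left to 2.
    2 is a leaf — visit 2.
  Visit 3.
  At 3: go right to 28.
    At 28: go left to 26.
      At 26: no left child.
      Visit 26.
      At 26: go right to 30.
        At 30: go left to 39.
          At 39: no left child.
          Visit 39.
          At 39: go right to 5.
            5 is a leaf — visit 5.
        Visit 30.
        At 30: no right child.
    Visit 28.
    At 28: go right to 19.
      At 19: go left to 16.
        At 16: no left child.
        Visit 16.
        At 16: go right to 20.
          20 is a leaf — visit 20.
      Visit 19.
      At 19: no right child.
Visit 1.
At 1: go right to 25.
  At 25: no left child.
  Visit 25.
  At 25: go right to 13.
    At 13: go left to 35.
      At 35: no left child.
      Visit 35.
      At 35: go right to 7.
        At 7: no left child.
        Visit 7.
        At 7: go right to 6.
          6 is a leaf — visit 6.
    Visit 13.
    At 13: no right child.
Full in-order sequence: 2, 3, 26, 39, 5, 30, 28, 16, 20, 19, 1, 25, 35, 7, 6, 13.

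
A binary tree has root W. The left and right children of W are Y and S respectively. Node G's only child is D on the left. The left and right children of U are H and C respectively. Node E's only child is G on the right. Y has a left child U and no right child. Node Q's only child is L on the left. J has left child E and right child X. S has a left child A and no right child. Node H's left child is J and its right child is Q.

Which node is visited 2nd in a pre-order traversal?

Pre-order visits the node, then its left subtree, then its right subtree.
Visit W.
At W: go left to Y.
  Visit Y.
  At Y: go left to U.
    Visit U.
    At U: go left to H.
      Visit H.
      At H: go left to J.
        Visit J.
        At J: go left to E.
          Visit E.
          At E: no left child.
          At E: go right to G.
            Visit G.
            At G: go left to D.
              D is a leaf — visit D.
            At G: no right child.
        At J: go right to X.
          X is a leaf — visit X.
      At H: go right to Q.
        Visit Q.
        At Q: go left to L.
          L is a leaf — visit L.
        At Q: no right child.
    At U: go right to C.
      C is a leaf — visit C.
  At Y: no right child.
At W: go right to S.
  Visit S.
  At S: go left to A.
    A is a leaf — visit A.
  At S: no right child.
Full pre-order sequence: W, Y, U, H, J, E, G, D, X, Q, L, C, S, A.

Y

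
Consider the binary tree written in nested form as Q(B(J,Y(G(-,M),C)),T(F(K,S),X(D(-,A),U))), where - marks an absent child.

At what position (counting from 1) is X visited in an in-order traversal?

14

In-order visits the left subtree, then the node, then the right subtree.
At Q: go left to B.
  At B: go left to J.
    J is a leaf — visit J.
  Visit B.
  At B: go right to Y.
    At Y: go left to G.
      At G: no left child.
      Visit G.
      At G: go right to M.
        M is a leaf — visit M.
    Visit Y.
    At Y: go right to C.
      C is a leaf — visit C.
Visit Q.
At Q: go right to T.
  At T: go left to F.
    At F: go left to K.
      K is a leaf — visit K.
    Visit F.
    At F: go right to S.
      S is a leaf — visit S.
  Visit T.
  At T: go right to X.
    At X: go left to D.
      At D: no left child.
      Visit D.
      At D: go right to A.
        A is a leaf — visit A.
    Visit X.
    At X: go right to U.
      U is a leaf — visit U.
Full in-order sequence: J, B, G, M, Y, C, Q, K, F, S, T, D, A, X, U.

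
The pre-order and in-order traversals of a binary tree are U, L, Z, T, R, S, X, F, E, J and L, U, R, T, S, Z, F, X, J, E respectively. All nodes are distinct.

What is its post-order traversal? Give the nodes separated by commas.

The first element of pre-order is the root; it splits in-order into left and right subtrees.
Root U: left subtree has 1 node {L}, right has 8 {R, T, S, Z, F, X, J, E}.
  Root Z: left subtree has 3 nodes {R, T, S}, right has 4 {F, X, J, E}.
    Root T: left subtree has 1 node {R}, right has 1 {S}.
    Root X: left subtree has 1 node {F}, right has 2 {J, E}.
      Root E: left subtree has 1 node {J}, right has 0 { }.

L, R, S, T, F, J, E, X, Z, U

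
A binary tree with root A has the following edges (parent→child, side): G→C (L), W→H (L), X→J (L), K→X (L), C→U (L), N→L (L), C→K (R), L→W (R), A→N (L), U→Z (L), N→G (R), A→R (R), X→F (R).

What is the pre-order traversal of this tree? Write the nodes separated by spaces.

A N L W H G C U Z K X J F R

Pre-order visits the node, then its left subtree, then its right subtree.
Visit A.
At A: go left to N.
  Visit N.
  At N: go left to L.
    Visit L.
    At L: no left child.
    At L: go right to W.
      Visit W.
      At W: go left to H.
        H is a leaf — visit H.
      At W: no right child.
  At N: go right to G.
    Visit G.
    At G: go left to C.
      Visit C.
      At C: go left to U.
        Visit U.
        At U: go left to Z.
          Z is a leaf — visit Z.
        At U: no right child.
      At C: go right to K.
        Visit K.
        At K: go left to X.
          Visit X.
          At X: go left to J.
            J is a leaf — visit J.
          At X: go right to F.
            F is a leaf — visit F.
        At K: no right child.
    At G: no right child.
At A: go right to R.
  R is a leaf — visit R.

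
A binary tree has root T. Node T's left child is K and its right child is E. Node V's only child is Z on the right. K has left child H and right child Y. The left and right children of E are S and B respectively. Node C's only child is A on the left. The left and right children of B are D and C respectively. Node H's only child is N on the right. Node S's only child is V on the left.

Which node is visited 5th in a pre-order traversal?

Pre-order visits the node, then its left subtree, then its right subtree.
Visit T.
At T: go left to K.
  Visit K.
  At K: go left to H.
    Visit H.
    At H: no left child.
    At H: go right to N.
      N is a leaf — visit N.
  At K: go right to Y.
    Y is a leaf — visit Y.
At T: go right to E.
  Visit E.
  At E: go left to S.
    Visit S.
    At S: go left to V.
      Visit V.
      At V: no left child.
      At V: go right to Z.
        Z is a leaf — visit Z.
    At S: no right child.
  At E: go right to B.
    Visit B.
    At B: go left to D.
      D is a leaf — visit D.
    At B: go right to C.
      Visit C.
      At C: go left to A.
        A is a leaf — visit A.
      At C: no right child.
Full pre-order sequence: T, K, H, N, Y, E, S, V, Z, B, D, C, A.

Y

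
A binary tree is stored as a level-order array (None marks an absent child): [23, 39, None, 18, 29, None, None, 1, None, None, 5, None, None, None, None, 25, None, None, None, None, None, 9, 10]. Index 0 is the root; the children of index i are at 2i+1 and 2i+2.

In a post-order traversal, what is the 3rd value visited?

18

Post-order visits the left subtree, then the right subtree, then the node.
At 23: go left to 39.
  At 39: go left to 18.
    At 18: go left to 1.
      At 1: go left to 25.
        25 is a leaf — visit 25.
      At 1: no right child.
      Visit 1.
    At 18: no right child.
    Visit 18.
  At 39: go right to 29.
    At 29: no left child.
    At 29: go right to 5.
      At 5: go left to 9.
        9 is a leaf — visit 9.
      At 5: go right to 10.
        10 is a leaf — visit 10.
      Visit 5.
    Visit 29.
  Visit 39.
At 23: no right child.
Visit 23.
Full post-order sequence: 25, 1, 18, 9, 10, 5, 29, 39, 23.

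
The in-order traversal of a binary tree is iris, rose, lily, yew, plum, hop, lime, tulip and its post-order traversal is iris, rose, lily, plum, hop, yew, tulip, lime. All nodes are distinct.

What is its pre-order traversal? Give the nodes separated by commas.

lime, yew, lily, rose, iris, hop, plum, tulip

The last element of post-order is the root; it splits in-order into left and right subtrees.
Root lime: left subtree has 6 nodes {iris, rose, lily, yew, plum, hop}, right has 1 {tulip}.
  Root yew: left subtree has 3 nodes {iris, rose, lily}, right has 2 {plum, hop}.
    Root lily: left subtree has 2 nodes {iris, rose}, right has 0 { }.
      Root rose: left subtree has 1 node {iris}, right has 0 { }.
    Root hop: left subtree has 1 node {plum}, right has 0 { }.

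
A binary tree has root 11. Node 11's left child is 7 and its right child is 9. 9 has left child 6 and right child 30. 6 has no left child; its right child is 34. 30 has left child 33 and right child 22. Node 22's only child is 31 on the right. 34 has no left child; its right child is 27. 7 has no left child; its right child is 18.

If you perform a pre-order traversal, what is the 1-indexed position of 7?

2

Pre-order visits the node, then its left subtree, then its right subtree.
Visit 11.
At 11: go left to 7.
  Visit 7.
  At 7: no left child.
  At 7: go right to 18.
    18 is a leaf — visit 18.
At 11: go right to 9.
  Visit 9.
  At 9: go left to 6.
    Visit 6.
    At 6: no left child.
    At 6: go right to 34.
      Visit 34.
      At 34: no left child.
      At 34: go right to 27.
        27 is a leaf — visit 27.
  At 9: go right to 30.
    Visit 30.
    At 30: go left to 33.
      33 is a leaf — visit 33.
    At 30: go right to 22.
      Visit 22.
      At 22: no left child.
      At 22: go right to 31.
        31 is a leaf — visit 31.
Full pre-order sequence: 11, 7, 18, 9, 6, 34, 27, 30, 33, 22, 31.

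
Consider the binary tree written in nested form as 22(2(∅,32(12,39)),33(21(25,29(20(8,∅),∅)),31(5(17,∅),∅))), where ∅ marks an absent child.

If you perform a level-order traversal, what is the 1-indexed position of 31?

Level-order visits nodes level by level from the root, left to right within each level.
Level 0: 22
Level 1: 2, 33
Level 2: 32, 21, 31
Level 3: 12, 39, 25, 29, 5
Level 4: 20, 17
Level 5: 8
Full level-order sequence: 22, 2, 33, 32, 21, 31, 12, 39, 25, 29, 5, 20, 17, 8.

6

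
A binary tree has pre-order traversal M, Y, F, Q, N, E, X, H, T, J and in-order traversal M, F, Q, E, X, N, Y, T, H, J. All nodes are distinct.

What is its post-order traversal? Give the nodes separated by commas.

X, E, N, Q, F, T, J, H, Y, M

The first element of pre-order is the root; it splits in-order into left and right subtrees.
Root M: left subtree has 0 nodes { }, right has 9 {F, Q, E, X, N, Y, T, H, J}.
  Root Y: left subtree has 5 nodes {F, Q, E, X, N}, right has 3 {T, H, J}.
    Root F: left subtree has 0 nodes { }, right has 4 {Q, E, X, N}.
      Root Q: left subtree has 0 nodes { }, right has 3 {E, X, N}.
        Root N: left subtree has 2 nodes {E, X}, right has 0 { }.
          Root E: left subtree has 0 nodes { }, right has 1 {X}.
    Root H: left subtree has 1 node {T}, right has 1 {J}.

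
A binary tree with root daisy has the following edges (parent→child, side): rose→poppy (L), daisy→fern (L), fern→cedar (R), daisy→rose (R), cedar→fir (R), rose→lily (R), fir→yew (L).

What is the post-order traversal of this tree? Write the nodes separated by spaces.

Post-order visits the left subtree, then the right subtree, then the node.
At daisy: go left to fern.
  At fern: no left child.
  At fern: go right to cedar.
    At cedar: no left child.
    At cedar: go right to fir.
      At fir: go left to yew.
        yew is a leaf — visit yew.
      At fir: no right child.
      Visit fir.
    Visit cedar.
  Visit fern.
At daisy: go right to rose.
  At rose: go left to poppy.
    poppy is a leaf — visit poppy.
  At rose: go right to lily.
    lily is a leaf — visit lily.
  Visit rose.
Visit daisy.

yew fir cedar fern poppy lily rose daisy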